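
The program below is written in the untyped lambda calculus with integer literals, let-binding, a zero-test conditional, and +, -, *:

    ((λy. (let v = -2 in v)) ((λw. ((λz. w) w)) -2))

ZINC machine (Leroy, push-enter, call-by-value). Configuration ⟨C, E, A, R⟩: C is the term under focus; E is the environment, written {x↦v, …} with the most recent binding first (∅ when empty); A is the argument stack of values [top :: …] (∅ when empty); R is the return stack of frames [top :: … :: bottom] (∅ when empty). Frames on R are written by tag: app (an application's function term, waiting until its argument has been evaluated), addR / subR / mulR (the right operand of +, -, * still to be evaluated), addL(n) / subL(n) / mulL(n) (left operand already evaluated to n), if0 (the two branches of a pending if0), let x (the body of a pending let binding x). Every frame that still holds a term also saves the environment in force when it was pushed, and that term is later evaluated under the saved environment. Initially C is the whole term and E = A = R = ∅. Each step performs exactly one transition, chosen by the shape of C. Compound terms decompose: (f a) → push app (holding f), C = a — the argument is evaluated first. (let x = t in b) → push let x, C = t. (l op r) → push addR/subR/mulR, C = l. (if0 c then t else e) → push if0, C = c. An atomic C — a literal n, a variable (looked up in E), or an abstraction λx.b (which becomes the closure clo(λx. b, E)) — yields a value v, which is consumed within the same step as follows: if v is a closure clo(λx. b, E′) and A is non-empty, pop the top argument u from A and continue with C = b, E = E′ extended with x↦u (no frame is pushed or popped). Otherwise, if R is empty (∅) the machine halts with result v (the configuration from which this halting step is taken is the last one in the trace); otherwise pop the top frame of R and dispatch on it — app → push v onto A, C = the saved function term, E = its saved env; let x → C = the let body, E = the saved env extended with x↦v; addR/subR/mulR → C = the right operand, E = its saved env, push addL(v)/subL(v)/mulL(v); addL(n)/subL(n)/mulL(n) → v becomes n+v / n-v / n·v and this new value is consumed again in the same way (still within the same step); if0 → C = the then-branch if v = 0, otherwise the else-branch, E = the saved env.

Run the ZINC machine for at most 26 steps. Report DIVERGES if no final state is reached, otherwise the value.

Answer: -2

Derivation:
t=0: <C=((λy. (let v = -2 in v)) ((λw. ((λz. w) w)) -2)), E=∅, A=∅, R=∅>
t=1: <C=((λw. ((λz. w) w)) -2), E=∅, A=∅, R=[app]>
t=2: <C=-2, E=∅, A=∅, R=[app :: app]>
t=3: <C=(λw. ((λz. w) w)), E=∅, A=[-2], R=[app]>
t=4: <C=((λz. w) w), E={w↦-2}, A=∅, R=[app]>
t=5: <C=w, E={w↦-2}, A=∅, R=[app :: app]>
t=6: <C=(λz. w), E={w↦-2}, A=[-2], R=[app]>
t=7: <C=w, E={z↦-2, w↦-2}, A=∅, R=[app]>
t=8: <C=(λy. (let v = -2 in v)), E=∅, A=[-2], R=∅>
t=9: <C=(let v = -2 in v), E={y↦-2}, A=∅, R=∅>
t=10: <C=-2, E={y↦-2}, A=∅, R=[let v]>
t=11: <C=v, E={v↦-2, y↦-2}, A=∅, R=∅>
→ final value -2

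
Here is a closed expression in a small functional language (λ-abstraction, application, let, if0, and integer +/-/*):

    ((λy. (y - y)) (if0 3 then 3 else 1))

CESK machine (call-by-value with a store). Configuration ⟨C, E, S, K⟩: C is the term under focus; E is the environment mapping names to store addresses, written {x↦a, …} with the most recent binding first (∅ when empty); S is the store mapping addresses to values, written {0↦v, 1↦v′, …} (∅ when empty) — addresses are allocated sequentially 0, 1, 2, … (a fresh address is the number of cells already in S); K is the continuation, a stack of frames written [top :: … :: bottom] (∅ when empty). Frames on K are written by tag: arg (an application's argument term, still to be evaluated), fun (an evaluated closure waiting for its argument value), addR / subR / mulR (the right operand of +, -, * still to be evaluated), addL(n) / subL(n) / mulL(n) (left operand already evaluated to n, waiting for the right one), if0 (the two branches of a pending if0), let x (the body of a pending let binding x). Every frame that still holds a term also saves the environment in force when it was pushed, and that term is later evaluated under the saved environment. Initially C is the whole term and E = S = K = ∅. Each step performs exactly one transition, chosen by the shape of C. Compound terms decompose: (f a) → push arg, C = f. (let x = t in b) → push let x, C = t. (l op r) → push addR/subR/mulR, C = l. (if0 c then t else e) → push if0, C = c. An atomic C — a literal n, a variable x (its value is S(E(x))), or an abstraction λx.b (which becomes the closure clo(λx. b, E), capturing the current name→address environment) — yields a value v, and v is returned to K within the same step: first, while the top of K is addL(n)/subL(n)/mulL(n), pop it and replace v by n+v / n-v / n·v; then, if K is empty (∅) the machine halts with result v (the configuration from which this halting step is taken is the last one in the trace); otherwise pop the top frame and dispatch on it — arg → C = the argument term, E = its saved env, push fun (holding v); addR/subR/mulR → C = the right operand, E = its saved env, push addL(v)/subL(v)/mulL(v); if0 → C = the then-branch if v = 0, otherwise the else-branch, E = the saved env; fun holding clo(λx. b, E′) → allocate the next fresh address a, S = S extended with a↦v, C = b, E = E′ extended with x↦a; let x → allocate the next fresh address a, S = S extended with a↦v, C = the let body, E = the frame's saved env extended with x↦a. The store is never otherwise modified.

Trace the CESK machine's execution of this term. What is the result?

[0] [C=((λy. (y - y)) (if0 3 then 3 else 1)) | E=∅ | S=∅ | K=∅]
[1] [C=(λy. (y - y)) | E=∅ | S=∅ | K=[arg]]
[2] [C=(if0 3 then 3 else 1) | E=∅ | S=∅ | K=[fun]]
[3] [C=3 | E=∅ | S=∅ | K=[if0 :: fun]]
[4] [C=1 | E=∅ | S=∅ | K=[fun]]
[5] [C=(y - y) | E={y↦0} | S={0↦1} | K=∅]
[6] [C=y | E={y↦0} | S={0↦1} | K=[subR]]
[7] [C=y | E={y↦0} | S={0↦1} | K=[subL(1)]]
→ final value 0

Answer: 0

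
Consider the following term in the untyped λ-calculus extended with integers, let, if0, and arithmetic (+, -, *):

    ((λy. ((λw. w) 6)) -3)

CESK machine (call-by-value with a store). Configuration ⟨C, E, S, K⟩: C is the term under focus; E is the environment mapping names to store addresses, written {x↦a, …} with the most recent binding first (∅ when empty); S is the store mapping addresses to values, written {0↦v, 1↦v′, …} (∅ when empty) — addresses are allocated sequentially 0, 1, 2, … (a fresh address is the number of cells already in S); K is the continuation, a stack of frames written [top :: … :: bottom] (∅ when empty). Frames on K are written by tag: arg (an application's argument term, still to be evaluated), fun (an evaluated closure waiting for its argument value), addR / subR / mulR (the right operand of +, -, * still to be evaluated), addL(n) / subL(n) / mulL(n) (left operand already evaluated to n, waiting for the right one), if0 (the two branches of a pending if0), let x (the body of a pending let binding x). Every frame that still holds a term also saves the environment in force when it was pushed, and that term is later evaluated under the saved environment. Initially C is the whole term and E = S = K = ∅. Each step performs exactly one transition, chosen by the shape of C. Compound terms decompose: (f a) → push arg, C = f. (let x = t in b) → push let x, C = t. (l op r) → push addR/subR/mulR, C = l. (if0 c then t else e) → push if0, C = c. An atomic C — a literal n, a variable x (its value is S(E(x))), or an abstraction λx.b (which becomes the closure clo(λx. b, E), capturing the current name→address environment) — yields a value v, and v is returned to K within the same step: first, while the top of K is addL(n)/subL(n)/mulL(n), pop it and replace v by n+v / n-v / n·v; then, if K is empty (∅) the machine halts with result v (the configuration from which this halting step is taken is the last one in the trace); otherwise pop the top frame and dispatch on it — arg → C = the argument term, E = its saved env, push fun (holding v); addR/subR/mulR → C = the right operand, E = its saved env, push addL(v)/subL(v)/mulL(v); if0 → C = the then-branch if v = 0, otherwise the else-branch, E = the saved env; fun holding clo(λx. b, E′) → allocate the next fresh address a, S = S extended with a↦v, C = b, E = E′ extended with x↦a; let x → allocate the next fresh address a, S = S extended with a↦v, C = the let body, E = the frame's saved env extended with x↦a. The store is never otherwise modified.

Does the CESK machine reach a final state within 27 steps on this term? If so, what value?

t=0: ⟨C=((λy. ((λw. w) 6)) -3); E=∅; S=∅; K=∅⟩
t=1: ⟨C=(λy. ((λw. w) 6)); E=∅; S=∅; K=[arg]⟩
t=2: ⟨C=-3; E=∅; S=∅; K=[fun]⟩
t=3: ⟨C=((λw. w) 6); E={y↦0}; S={0↦-3}; K=∅⟩
t=4: ⟨C=(λw. w); E={y↦0}; S={0↦-3}; K=[arg]⟩
t=5: ⟨C=6; E={y↦0}; S={0↦-3}; K=[fun]⟩
t=6: ⟨C=w; E={w↦1, y↦0}; S={0↦-3, 1↦6}; K=∅⟩
→ final value 6

Answer: 6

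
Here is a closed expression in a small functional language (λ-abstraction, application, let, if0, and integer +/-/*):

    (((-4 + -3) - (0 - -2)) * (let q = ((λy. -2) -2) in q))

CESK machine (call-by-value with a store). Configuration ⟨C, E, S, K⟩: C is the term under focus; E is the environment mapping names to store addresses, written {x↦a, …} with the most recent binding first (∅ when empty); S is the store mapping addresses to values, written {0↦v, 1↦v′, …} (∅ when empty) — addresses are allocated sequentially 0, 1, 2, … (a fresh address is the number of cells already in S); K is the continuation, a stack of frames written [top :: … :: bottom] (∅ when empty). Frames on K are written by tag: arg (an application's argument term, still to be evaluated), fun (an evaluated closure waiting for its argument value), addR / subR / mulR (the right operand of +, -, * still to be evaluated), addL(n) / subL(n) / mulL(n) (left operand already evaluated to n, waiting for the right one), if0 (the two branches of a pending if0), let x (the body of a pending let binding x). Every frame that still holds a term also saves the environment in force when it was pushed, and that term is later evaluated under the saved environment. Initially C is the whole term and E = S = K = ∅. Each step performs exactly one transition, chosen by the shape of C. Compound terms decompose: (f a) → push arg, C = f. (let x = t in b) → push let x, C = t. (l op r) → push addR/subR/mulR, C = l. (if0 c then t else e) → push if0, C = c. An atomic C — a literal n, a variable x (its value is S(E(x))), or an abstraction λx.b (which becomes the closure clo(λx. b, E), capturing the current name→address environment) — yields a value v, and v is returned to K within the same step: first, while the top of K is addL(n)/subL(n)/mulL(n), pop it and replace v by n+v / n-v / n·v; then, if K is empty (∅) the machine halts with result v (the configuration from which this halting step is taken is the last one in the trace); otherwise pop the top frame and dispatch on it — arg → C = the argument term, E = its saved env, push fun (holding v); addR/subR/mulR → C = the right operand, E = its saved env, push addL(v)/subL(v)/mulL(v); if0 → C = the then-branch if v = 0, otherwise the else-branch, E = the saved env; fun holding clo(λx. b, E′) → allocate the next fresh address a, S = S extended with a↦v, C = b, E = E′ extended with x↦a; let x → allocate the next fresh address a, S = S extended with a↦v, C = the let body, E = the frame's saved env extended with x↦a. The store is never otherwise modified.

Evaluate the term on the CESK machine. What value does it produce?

Answer: 18

Execution trace:
0. ⟨C=(((-4 + -3) - (0 - -2)) * (let q = ((λy. -2) -2) in q)); E=∅; S=∅; K=∅⟩
1. ⟨C=((-4 + -3) - (0 - -2)); E=∅; S=∅; K=[mulR]⟩
2. ⟨C=(-4 + -3); E=∅; S=∅; K=[subR :: mulR]⟩
3. ⟨C=-4; E=∅; S=∅; K=[addR :: subR :: mulR]⟩
4. ⟨C=-3; E=∅; S=∅; K=[addL(-4) :: subR :: mulR]⟩
5. ⟨C=(0 - -2); E=∅; S=∅; K=[subL(-7) :: mulR]⟩
6. ⟨C=0; E=∅; S=∅; K=[subR :: subL(-7) :: mulR]⟩
7. ⟨C=-2; E=∅; S=∅; K=[subL(0) :: subL(-7) :: mulR]⟩
8. ⟨C=(let q = ((λy. -2) -2) in q); E=∅; S=∅; K=[mulL(-9)]⟩
9. ⟨C=((λy. -2) -2); E=∅; S=∅; K=[let q :: mulL(-9)]⟩
10. ⟨C=(λy. -2); E=∅; S=∅; K=[arg :: let q :: mulL(-9)]⟩
11. ⟨C=-2; E=∅; S=∅; K=[fun :: let q :: mulL(-9)]⟩
12. ⟨C=-2; E={y↦0}; S={0↦-2}; K=[let q :: mulL(-9)]⟩
13. ⟨C=q; E={q↦1}; S={0↦-2, 1↦-2}; K=[mulL(-9)]⟩
→ final value 18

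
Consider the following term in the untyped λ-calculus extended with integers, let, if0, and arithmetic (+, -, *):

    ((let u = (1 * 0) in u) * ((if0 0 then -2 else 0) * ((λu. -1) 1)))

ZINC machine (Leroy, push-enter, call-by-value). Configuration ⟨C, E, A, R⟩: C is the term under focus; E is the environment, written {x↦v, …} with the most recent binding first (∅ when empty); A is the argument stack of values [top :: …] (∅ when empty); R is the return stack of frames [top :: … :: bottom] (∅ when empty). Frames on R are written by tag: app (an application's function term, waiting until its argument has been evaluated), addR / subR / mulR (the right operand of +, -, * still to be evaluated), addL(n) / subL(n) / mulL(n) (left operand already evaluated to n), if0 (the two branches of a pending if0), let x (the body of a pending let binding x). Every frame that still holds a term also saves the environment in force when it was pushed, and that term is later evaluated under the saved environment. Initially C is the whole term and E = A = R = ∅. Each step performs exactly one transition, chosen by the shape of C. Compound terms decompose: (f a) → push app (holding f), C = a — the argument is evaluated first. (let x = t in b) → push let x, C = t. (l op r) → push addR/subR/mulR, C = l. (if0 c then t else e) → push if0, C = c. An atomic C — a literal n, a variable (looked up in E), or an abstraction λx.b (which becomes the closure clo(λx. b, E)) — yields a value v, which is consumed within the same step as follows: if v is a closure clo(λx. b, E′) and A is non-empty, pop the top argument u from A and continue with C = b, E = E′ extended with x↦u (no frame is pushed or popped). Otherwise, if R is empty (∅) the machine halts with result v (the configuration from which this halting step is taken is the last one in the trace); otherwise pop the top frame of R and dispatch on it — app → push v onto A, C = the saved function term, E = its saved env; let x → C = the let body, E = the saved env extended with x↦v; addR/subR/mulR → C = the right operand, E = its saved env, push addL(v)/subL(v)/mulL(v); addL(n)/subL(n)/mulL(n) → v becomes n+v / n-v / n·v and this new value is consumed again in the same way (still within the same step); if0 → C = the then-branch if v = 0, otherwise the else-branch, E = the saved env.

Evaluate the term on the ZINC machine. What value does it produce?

step 0: <C=((let u = (1 * 0) in u) * ((if0 0 then -2 else 0) * ((λu. -1) 1))), E=∅, A=∅, R=∅>
step 1: <C=(let u = (1 * 0) in u), E=∅, A=∅, R=[mulR]>
step 2: <C=(1 * 0), E=∅, A=∅, R=[let u :: mulR]>
step 3: <C=1, E=∅, A=∅, R=[mulR :: let u :: mulR]>
step 4: <C=0, E=∅, A=∅, R=[mulL(1) :: let u :: mulR]>
step 5: <C=u, E={u↦0}, A=∅, R=[mulR]>
step 6: <C=((if0 0 then -2 else 0) * ((λu. -1) 1)), E=∅, A=∅, R=[mulL(0)]>
step 7: <C=(if0 0 then -2 else 0), E=∅, A=∅, R=[mulR :: mulL(0)]>
step 8: <C=0, E=∅, A=∅, R=[if0 :: mulR :: mulL(0)]>
step 9: <C=-2, E=∅, A=∅, R=[mulR :: mulL(0)]>
step 10: <C=((λu. -1) 1), E=∅, A=∅, R=[mulL(-2) :: mulL(0)]>
step 11: <C=1, E=∅, A=∅, R=[app :: mulL(-2) :: mulL(0)]>
step 12: <C=(λu. -1), E=∅, A=[1], R=[mulL(-2) :: mulL(0)]>
step 13: <C=-1, E={u↦1}, A=∅, R=[mulL(-2) :: mulL(0)]>
→ final value 0

Answer: 0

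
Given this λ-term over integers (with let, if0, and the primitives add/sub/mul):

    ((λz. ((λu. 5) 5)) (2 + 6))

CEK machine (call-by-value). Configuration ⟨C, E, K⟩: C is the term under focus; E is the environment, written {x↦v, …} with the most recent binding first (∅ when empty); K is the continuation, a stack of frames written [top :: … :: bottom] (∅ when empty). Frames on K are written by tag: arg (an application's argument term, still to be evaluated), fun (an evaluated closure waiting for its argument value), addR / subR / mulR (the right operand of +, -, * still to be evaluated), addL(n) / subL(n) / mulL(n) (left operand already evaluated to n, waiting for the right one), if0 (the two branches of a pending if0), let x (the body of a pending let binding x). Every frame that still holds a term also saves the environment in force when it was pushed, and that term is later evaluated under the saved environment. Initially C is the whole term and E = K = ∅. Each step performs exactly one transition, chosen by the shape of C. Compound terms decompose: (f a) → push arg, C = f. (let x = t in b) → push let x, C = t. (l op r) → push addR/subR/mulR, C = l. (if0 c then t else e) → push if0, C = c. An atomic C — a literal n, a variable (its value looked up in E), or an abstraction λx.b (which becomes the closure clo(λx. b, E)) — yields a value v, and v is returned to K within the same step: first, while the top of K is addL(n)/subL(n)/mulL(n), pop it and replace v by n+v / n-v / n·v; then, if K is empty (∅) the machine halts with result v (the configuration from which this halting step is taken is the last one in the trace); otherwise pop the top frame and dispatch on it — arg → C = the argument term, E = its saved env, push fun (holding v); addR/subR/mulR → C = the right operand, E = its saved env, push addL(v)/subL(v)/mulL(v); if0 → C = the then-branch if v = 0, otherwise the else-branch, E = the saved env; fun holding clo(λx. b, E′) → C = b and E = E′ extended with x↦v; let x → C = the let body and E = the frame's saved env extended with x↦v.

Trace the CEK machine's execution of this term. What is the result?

Answer: 5

Machine steps:
[0] ⟨C=((λz. ((λu. 5) 5)) (2 + 6)); E=∅; K=∅⟩
[1] ⟨C=(λz. ((λu. 5) 5)); E=∅; K=[arg]⟩
[2] ⟨C=(2 + 6); E=∅; K=[fun]⟩
[3] ⟨C=2; E=∅; K=[addR :: fun]⟩
[4] ⟨C=6; E=∅; K=[addL(2) :: fun]⟩
[5] ⟨C=((λu. 5) 5); E={z↦8}; K=∅⟩
[6] ⟨C=(λu. 5); E={z↦8}; K=[arg]⟩
[7] ⟨C=5; E={z↦8}; K=[fun]⟩
[8] ⟨C=5; E={u↦5, z↦8}; K=∅⟩
→ final value 5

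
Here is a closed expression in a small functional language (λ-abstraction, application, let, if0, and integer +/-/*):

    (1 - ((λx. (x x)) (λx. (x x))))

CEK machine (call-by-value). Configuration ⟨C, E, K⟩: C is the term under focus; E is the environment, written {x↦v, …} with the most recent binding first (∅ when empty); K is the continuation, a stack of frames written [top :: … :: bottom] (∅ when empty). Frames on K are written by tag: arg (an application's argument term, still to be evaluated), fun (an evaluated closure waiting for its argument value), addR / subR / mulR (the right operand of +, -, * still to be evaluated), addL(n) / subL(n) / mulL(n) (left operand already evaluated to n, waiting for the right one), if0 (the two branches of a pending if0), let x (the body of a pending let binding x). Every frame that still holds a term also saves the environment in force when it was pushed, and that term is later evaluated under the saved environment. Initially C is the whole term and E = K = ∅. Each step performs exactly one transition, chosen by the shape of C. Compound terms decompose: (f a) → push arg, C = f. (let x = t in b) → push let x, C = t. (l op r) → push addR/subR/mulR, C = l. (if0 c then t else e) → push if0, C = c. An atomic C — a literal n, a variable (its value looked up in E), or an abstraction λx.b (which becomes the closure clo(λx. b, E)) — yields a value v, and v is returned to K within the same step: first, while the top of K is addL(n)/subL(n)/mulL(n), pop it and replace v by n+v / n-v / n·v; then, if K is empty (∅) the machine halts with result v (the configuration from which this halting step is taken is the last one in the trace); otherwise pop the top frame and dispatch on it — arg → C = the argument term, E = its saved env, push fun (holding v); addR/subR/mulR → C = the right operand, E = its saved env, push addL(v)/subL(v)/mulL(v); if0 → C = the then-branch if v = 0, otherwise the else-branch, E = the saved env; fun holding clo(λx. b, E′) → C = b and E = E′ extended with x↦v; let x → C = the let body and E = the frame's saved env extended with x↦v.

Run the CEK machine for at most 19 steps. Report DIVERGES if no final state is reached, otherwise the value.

Answer: DIVERGES (no final state within 19 steps)

Derivation:
0. <C=(1 - ((λx. (x x)) (λx. (x x)))), E=∅, K=∅>
1. <C=1, E=∅, K=[subR]>
2. <C=((λx. (x x)) (λx. (x x))), E=∅, K=[subL(1)]>
3. <C=(λx. (x x)), E=∅, K=[arg :: subL(1)]>
4. <C=(λx. (x x)), E=∅, K=[fun :: subL(1)]>
5. <C=(x x), E={x↦clo(λx. (x x), ∅)}, K=[subL(1)]>
6. <C=x, E={x↦clo(λx. (x x), ∅)}, K=[arg :: subL(1)]>
7. <C=x, E={x↦clo(λx. (x x), ∅)}, K=[fun :: subL(1)]>
… configuration repeats with period 3 (steps 5–7 recur indefinitely) …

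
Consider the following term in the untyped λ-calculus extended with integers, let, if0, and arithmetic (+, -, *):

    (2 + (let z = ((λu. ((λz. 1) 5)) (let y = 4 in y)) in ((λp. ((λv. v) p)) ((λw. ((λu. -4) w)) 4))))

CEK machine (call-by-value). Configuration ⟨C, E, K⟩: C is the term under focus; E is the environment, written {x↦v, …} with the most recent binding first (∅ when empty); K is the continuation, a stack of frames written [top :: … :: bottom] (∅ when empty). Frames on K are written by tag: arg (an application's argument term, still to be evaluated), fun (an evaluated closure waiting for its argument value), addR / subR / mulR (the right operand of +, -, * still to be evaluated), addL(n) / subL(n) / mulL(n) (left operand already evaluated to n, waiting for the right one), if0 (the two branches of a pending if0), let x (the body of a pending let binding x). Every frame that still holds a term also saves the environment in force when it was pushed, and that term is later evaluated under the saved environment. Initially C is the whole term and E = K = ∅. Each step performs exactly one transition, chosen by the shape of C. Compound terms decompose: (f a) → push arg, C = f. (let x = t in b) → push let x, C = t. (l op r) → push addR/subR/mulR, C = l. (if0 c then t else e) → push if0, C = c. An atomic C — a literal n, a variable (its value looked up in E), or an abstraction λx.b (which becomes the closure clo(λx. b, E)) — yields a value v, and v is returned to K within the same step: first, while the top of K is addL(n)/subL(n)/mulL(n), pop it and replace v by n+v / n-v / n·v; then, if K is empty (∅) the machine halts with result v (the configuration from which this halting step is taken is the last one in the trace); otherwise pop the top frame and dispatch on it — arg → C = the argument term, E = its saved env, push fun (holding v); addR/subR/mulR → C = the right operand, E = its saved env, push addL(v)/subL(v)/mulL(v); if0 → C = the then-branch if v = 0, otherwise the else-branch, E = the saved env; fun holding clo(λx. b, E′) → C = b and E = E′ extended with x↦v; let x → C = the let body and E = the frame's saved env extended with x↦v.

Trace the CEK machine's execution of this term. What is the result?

Answer: -2

Execution trace:
step 0: <C=(2 + (let z = ((λu. ((λz. 1) 5)) (let y = 4 in y)) in ((λp. ((λv. v) p)) ((λw. ((λu. -4) w)) 4)))), E=∅, K=∅>
step 1: <C=2, E=∅, K=[addR]>
step 2: <C=(let z = ((λu. ((λz. 1) 5)) (let y = 4 in y)) in ((λp. ((λv. v) p)) ((λw. ((λu. -4) w)) 4))), E=∅, K=[addL(2)]>
step 3: <C=((λu. ((λz. 1) 5)) (let y = 4 in y)), E=∅, K=[let z :: addL(2)]>
step 4: <C=(λu. ((λz. 1) 5)), E=∅, K=[arg :: let z :: addL(2)]>
step 5: <C=(let y = 4 in y), E=∅, K=[fun :: let z :: addL(2)]>
step 6: <C=4, E=∅, K=[let y :: fun :: let z :: addL(2)]>
step 7: <C=y, E={y↦4}, K=[fun :: let z :: addL(2)]>
step 8: <C=((λz. 1) 5), E={u↦4}, K=[let z :: addL(2)]>
step 9: <C=(λz. 1), E={u↦4}, K=[arg :: let z :: addL(2)]>
step 10: <C=5, E={u↦4}, K=[fun :: let z :: addL(2)]>
step 11: <C=1, E={z↦5, u↦4}, K=[let z :: addL(2)]>
step 12: <C=((λp. ((λv. v) p)) ((λw. ((λu. -4) w)) 4)), E={z↦1}, K=[addL(2)]>
step 13: <C=(λp. ((λv. v) p)), E={z↦1}, K=[arg :: addL(2)]>
step 14: <C=((λw. ((λu. -4) w)) 4), E={z↦1}, K=[fun :: addL(2)]>
step 15: <C=(λw. ((λu. -4) w)), E={z↦1}, K=[arg :: fun :: addL(2)]>
step 16: <C=4, E={z↦1}, K=[fun :: fun :: addL(2)]>
step 17: <C=((λu. -4) w), E={w↦4, z↦1}, K=[fun :: addL(2)]>
step 18: <C=(λu. -4), E={w↦4, z↦1}, K=[arg :: fun :: addL(2)]>
step 19: <C=w, E={w↦4, z↦1}, K=[fun :: fun :: addL(2)]>
step 20: <C=-4, E={u↦4, w↦4, z↦1}, K=[fun :: addL(2)]>
step 21: <C=((λv. v) p), E={p↦-4, z↦1}, K=[addL(2)]>
step 22: <C=(λv. v), E={p↦-4, z↦1}, K=[arg :: addL(2)]>
step 23: <C=p, E={p↦-4, z↦1}, K=[fun :: addL(2)]>
step 24: <C=v, E={v↦-4, p↦-4, z↦1}, K=[addL(2)]>
→ final value -2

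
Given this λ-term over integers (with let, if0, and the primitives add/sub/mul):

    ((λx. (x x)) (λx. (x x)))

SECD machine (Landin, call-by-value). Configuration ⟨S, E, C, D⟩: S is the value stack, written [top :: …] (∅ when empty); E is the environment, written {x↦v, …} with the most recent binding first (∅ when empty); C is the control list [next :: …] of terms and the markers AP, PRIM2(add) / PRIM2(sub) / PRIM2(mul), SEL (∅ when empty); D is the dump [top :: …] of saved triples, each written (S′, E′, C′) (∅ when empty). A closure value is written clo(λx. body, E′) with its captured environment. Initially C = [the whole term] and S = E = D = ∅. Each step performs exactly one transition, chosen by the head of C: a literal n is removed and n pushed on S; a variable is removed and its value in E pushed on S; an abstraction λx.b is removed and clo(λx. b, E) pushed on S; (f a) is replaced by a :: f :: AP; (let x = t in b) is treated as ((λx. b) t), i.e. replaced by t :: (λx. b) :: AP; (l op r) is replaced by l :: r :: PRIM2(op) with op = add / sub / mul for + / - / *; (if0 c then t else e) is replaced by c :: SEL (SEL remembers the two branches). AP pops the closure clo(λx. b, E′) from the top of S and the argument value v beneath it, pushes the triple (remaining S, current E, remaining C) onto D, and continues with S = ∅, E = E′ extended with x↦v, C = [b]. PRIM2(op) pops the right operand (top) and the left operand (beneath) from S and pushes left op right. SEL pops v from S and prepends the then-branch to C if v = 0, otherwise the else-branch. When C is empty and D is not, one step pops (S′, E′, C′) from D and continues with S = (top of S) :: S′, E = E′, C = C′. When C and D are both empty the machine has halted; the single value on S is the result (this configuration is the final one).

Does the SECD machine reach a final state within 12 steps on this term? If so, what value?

Answer: DIVERGES (no final state within 12 steps)

Derivation:
t=0: [S=∅ | E=∅ | C=[((λx. (x x)) (λx. (x x)))] | D=∅]
t=1: [S=∅ | E=∅ | C=[(λx. (x x)) :: (λx. (x x)) :: AP] | D=∅]
t=2: [S=[clo(λx. (x x), ∅)] | E=∅ | C=[(λx. (x x)) :: AP] | D=∅]
t=3: [S=[clo(λx. (x x), ∅) :: clo(λx. (x x), ∅)] | E=∅ | C=[AP] | D=∅]
t=4: [S=∅ | E={x↦clo(λx. (x x), ∅)} | C=[(x x)] | D=[(∅, ∅, ∅)]]
t=5: [S=∅ | E={x↦clo(λx. (x x), ∅)} | C=[x :: x :: AP] | D=[(∅, ∅, ∅)]]
t=6: [S=[clo(λx. (x x), ∅)] | E={x↦clo(λx. (x x), ∅)} | C=[x :: AP] | D=[(∅, ∅, ∅)]]
t=7: [S=[clo(λx. (x x), ∅) :: clo(λx. (x x), ∅)] | E={x↦clo(λx. (x x), ∅)} | C=[AP] | D=[(∅, ∅, ∅)]]
t=8: [S=∅ | E={x↦clo(λx. (x x), ∅)} | C=[(x x)] | D=[(∅, {x↦clo(λx. (x x), ∅)}, ∅) :: (∅, ∅, ∅)]]
t=9: [S=∅ | E={x↦clo(λx. (x x), ∅)} | C=[x :: x :: AP] | D=[(∅, {x↦clo(λx. (x x), ∅)}, ∅) :: (∅, ∅, ∅)]]
t=10: [S=[clo(λx. (x x), ∅)] | E={x↦clo(λx. (x x), ∅)} | C=[x :: AP] | D=[(∅, {x↦clo(λx. (x x), ∅)}, ∅) :: (∅, ∅, ∅)]]
t=11: [S=[clo(λx. (x x), ∅) :: clo(λx. (x x), ∅)] | E={x↦clo(λx. (x x), ∅)} | C=[AP] | D=[(∅, {x↦clo(λx. (x x), ∅)}, ∅) :: (∅, ∅, ∅)]]
t=12: [S=∅ | E={x↦clo(λx. (x x), ∅)} | C=[(x x)] | D=[(∅, {x↦clo(λx. (x x), ∅)}, ∅) :: (∅, {x↦clo(λx. (x x), ∅)}, ∅) :: (∅, ∅, ∅)]]
→ 12 transitions taken and the configuration is still not final: no result within 12 steps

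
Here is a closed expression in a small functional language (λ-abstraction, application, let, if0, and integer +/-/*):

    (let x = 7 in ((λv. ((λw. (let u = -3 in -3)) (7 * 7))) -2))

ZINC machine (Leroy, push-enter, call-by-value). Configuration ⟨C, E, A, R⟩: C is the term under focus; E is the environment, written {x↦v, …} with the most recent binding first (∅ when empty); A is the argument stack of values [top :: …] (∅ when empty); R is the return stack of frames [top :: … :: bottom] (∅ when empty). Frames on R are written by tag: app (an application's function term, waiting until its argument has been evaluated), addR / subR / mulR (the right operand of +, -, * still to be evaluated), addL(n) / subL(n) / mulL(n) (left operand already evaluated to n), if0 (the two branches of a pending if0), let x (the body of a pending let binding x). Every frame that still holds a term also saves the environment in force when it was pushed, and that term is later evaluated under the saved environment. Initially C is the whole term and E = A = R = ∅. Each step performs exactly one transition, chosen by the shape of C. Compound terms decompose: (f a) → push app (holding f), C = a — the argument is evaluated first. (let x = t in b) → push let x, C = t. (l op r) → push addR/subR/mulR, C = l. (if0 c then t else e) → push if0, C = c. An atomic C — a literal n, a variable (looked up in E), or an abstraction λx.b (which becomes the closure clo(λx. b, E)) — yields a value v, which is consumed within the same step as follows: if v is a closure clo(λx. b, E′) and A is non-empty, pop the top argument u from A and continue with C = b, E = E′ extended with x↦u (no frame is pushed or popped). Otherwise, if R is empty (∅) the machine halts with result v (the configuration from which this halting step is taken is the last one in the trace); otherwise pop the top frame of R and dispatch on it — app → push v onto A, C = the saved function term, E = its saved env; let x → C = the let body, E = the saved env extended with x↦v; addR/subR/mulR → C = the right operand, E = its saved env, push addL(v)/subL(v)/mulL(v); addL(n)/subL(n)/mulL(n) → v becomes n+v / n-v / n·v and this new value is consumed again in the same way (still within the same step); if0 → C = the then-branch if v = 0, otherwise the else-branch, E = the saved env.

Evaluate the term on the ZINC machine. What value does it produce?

Answer: -3

Derivation:
0. ⟨C=(let x = 7 in ((λv. ((λw. (let u = -3 in -3)) (7 * 7))) -2)); E=∅; A=∅; R=∅⟩
1. ⟨C=7; E=∅; A=∅; R=[let x]⟩
2. ⟨C=((λv. ((λw. (let u = -3 in -3)) (7 * 7))) -2); E={x↦7}; A=∅; R=∅⟩
3. ⟨C=-2; E={x↦7}; A=∅; R=[app]⟩
4. ⟨C=(λv. ((λw. (let u = -3 in -3)) (7 * 7))); E={x↦7}; A=[-2]; R=∅⟩
5. ⟨C=((λw. (let u = -3 in -3)) (7 * 7)); E={v↦-2, x↦7}; A=∅; R=∅⟩
6. ⟨C=(7 * 7); E={v↦-2, x↦7}; A=∅; R=[app]⟩
7. ⟨C=7; E={v↦-2, x↦7}; A=∅; R=[mulR :: app]⟩
8. ⟨C=7; E={v↦-2, x↦7}; A=∅; R=[mulL(7) :: app]⟩
9. ⟨C=(λw. (let u = -3 in -3)); E={v↦-2, x↦7}; A=[49]; R=∅⟩
10. ⟨C=(let u = -3 in -3); E={w↦49, v↦-2, x↦7}; A=∅; R=∅⟩
11. ⟨C=-3; E={w↦49, v↦-2, x↦7}; A=∅; R=[let u]⟩
12. ⟨C=-3; E={u↦-3, w↦49, v↦-2, x↦7}; A=∅; R=∅⟩
→ final value -3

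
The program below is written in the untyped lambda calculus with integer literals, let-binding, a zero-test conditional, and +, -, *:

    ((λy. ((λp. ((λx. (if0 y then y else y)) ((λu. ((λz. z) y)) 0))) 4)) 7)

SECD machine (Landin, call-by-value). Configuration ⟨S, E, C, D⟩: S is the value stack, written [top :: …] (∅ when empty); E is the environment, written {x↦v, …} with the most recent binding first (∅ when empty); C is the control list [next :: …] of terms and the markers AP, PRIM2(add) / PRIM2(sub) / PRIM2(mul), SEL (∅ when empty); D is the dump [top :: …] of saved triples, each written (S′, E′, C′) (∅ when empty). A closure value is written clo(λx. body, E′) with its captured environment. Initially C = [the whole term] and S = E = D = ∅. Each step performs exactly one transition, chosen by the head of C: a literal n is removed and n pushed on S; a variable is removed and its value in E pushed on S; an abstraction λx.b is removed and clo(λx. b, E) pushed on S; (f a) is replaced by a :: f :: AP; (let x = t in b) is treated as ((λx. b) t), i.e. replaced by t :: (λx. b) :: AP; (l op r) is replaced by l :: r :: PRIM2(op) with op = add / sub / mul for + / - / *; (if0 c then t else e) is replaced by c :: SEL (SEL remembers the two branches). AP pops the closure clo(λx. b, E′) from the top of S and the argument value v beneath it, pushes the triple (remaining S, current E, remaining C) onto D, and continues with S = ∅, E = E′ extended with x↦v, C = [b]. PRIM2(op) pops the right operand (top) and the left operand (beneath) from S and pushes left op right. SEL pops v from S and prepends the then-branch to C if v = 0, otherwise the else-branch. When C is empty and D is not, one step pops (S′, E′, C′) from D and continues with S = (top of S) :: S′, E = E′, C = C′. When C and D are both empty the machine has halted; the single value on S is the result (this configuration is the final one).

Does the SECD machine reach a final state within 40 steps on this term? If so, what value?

[0] [S=∅ | E=∅ | C=[((λy. ((λp. ((λx. (if0 y then y else y)) ((λu. ((λz. z) y)) 0))) 4)) 7)] | D=∅]
[1] [S=∅ | E=∅ | C=[7 :: (λy. ((λp. ((λx. (if0 y then y else y)) ((λu. ((λz. z) y)) 0))) 4)) :: AP] | D=∅]
[2] [S=[7] | E=∅ | C=[(λy. ((λp. ((λx. (if0 y then y else y)) ((λu. ((λz. z) y)) 0))) 4)) :: AP] | D=∅]
[3] [S=[clo(λy. ((λp. ((λx. (if0 y then y else y)) ((λu. ((λz. z) y)) 0))) 4), ∅) :: 7] | E=∅ | C=[AP] | D=∅]
[4] [S=∅ | E={y↦7} | C=[((λp. ((λx. (if0 y then y else y)) ((λu. ((λz. z) y)) 0))) 4)] | D=[(∅, ∅, ∅)]]
[5] [S=∅ | E={y↦7} | C=[4 :: (λp. ((λx. (if0 y then y else y)) ((λu. ((λz. z) y)) 0))) :: AP] | D=[(∅, ∅, ∅)]]
[6] [S=[4] | E={y↦7} | C=[(λp. ((λx. (if0 y then y else y)) ((λu. ((λz. z) y)) 0))) :: AP] | D=[(∅, ∅, ∅)]]
[7] [S=[clo(λp. ((λx. (if0 y then y else y)) ((λu. ((λz. z) y)) 0)), {y↦7}) :: 4] | E={y↦7} | C=[AP] | D=[(∅, ∅, ∅)]]
[8] [S=∅ | E={p↦4, y↦7} | C=[((λx. (if0 y then y else y)) ((λu. ((λz. z) y)) 0))] | D=[(∅, {y↦7}, ∅) :: (∅, ∅, ∅)]]
[9] [S=∅ | E={p↦4, y↦7} | C=[((λu. ((λz. z) y)) 0) :: (λx. (if0 y then y else y)) :: AP] | D=[(∅, {y↦7}, ∅) :: (∅, ∅, ∅)]]
[10] [S=∅ | E={p↦4, y↦7} | C=[0 :: (λu. ((λz. z) y)) :: AP :: (λx. (if0 y then y else y)) :: AP] | D=[(∅, {y↦7}, ∅) :: (∅, ∅, ∅)]]
[11] [S=[0] | E={p↦4, y↦7} | C=[(λu. ((λz. z) y)) :: AP :: (λx. (if0 y then y else y)) :: AP] | D=[(∅, {y↦7}, ∅) :: (∅, ∅, ∅)]]
[12] [S=[clo(λu. ((λz. z) y), {p↦4, y↦7}) :: 0] | E={p↦4, y↦7} | C=[AP :: (λx. (if0 y then y else y)) :: AP] | D=[(∅, {y↦7}, ∅) :: (∅, ∅, ∅)]]
[13] [S=∅ | E={u↦0, p↦4, y↦7} | C=[((λz. z) y)] | D=[(∅, {p↦4, y↦7}, [(λx. (if0 y then y else y)) :: AP]) :: (∅, {y↦7}, ∅) :: (∅, ∅, ∅)]]
[14] [S=∅ | E={u↦0, p↦4, y↦7} | C=[y :: (λz. z) :: AP] | D=[(∅, {p↦4, y↦7}, [(λx. (if0 y then y else y)) :: AP]) :: (∅, {y↦7}, ∅) :: (∅, ∅, ∅)]]
[15] [S=[7] | E={u↦0, p↦4, y↦7} | C=[(λz. z) :: AP] | D=[(∅, {p↦4, y↦7}, [(λx. (if0 y then y else y)) :: AP]) :: (∅, {y↦7}, ∅) :: (∅, ∅, ∅)]]
[16] [S=[clo(λz. z, {u↦0, p↦4, y↦7}) :: 7] | E={u↦0, p↦4, y↦7} | C=[AP] | D=[(∅, {p↦4, y↦7}, [(λx. (if0 y then y else y)) :: AP]) :: (∅, {y↦7}, ∅) :: (∅, ∅, ∅)]]
[17] [S=∅ | E={z↦7, u↦0, p↦4, y↦7} | C=[z] | D=[(∅, {u↦0, p↦4, y↦7}, ∅) :: (∅, {p↦4, y↦7}, [(λx. (if0 y then y else y)) :: AP]) :: (∅, {y↦7}, ∅) :: (∅, ∅, ∅)]]
[18] [S=[7] | E={z↦7, u↦0, p↦4, y↦7} | C=∅ | D=[(∅, {u↦0, p↦4, y↦7}, ∅) :: (∅, {p↦4, y↦7}, [(λx. (if0 y then y else y)) :: AP]) :: (∅, {y↦7}, ∅) :: (∅, ∅, ∅)]]
[19] [S=[7] | E={u↦0, p↦4, y↦7} | C=∅ | D=[(∅, {p↦4, y↦7}, [(λx. (if0 y then y else y)) :: AP]) :: (∅, {y↦7}, ∅) :: (∅, ∅, ∅)]]
[20] [S=[7] | E={p↦4, y↦7} | C=[(λx. (if0 y then y else y)) :: AP] | D=[(∅, {y↦7}, ∅) :: (∅, ∅, ∅)]]
[21] [S=[clo(λx. (if0 y then y else y), {p↦4, y↦7}) :: 7] | E={p↦4, y↦7} | C=[AP] | D=[(∅, {y↦7}, ∅) :: (∅, ∅, ∅)]]
[22] [S=∅ | E={x↦7, p↦4, y↦7} | C=[(if0 y then y else y)] | D=[(∅, {p↦4, y↦7}, ∅) :: (∅, {y↦7}, ∅) :: (∅, ∅, ∅)]]
[23] [S=∅ | E={x↦7, p↦4, y↦7} | C=[y :: SEL] | D=[(∅, {p↦4, y↦7}, ∅) :: (∅, {y↦7}, ∅) :: (∅, ∅, ∅)]]
[24] [S=[7] | E={x↦7, p↦4, y↦7} | C=[SEL] | D=[(∅, {p↦4, y↦7}, ∅) :: (∅, {y↦7}, ∅) :: (∅, ∅, ∅)]]
[25] [S=∅ | E={x↦7, p↦4, y↦7} | C=[y] | D=[(∅, {p↦4, y↦7}, ∅) :: (∅, {y↦7}, ∅) :: (∅, ∅, ∅)]]
[26] [S=[7] | E={x↦7, p↦4, y↦7} | C=∅ | D=[(∅, {p↦4, y↦7}, ∅) :: (∅, {y↦7}, ∅) :: (∅, ∅, ∅)]]
[27] [S=[7] | E={p↦4, y↦7} | C=∅ | D=[(∅, {y↦7}, ∅) :: (∅, ∅, ∅)]]
[28] [S=[7] | E={y↦7} | C=∅ | D=[(∅, ∅, ∅)]]
[29] [S=[7] | E=∅ | C=∅ | D=∅]
→ final value 7

Answer: 7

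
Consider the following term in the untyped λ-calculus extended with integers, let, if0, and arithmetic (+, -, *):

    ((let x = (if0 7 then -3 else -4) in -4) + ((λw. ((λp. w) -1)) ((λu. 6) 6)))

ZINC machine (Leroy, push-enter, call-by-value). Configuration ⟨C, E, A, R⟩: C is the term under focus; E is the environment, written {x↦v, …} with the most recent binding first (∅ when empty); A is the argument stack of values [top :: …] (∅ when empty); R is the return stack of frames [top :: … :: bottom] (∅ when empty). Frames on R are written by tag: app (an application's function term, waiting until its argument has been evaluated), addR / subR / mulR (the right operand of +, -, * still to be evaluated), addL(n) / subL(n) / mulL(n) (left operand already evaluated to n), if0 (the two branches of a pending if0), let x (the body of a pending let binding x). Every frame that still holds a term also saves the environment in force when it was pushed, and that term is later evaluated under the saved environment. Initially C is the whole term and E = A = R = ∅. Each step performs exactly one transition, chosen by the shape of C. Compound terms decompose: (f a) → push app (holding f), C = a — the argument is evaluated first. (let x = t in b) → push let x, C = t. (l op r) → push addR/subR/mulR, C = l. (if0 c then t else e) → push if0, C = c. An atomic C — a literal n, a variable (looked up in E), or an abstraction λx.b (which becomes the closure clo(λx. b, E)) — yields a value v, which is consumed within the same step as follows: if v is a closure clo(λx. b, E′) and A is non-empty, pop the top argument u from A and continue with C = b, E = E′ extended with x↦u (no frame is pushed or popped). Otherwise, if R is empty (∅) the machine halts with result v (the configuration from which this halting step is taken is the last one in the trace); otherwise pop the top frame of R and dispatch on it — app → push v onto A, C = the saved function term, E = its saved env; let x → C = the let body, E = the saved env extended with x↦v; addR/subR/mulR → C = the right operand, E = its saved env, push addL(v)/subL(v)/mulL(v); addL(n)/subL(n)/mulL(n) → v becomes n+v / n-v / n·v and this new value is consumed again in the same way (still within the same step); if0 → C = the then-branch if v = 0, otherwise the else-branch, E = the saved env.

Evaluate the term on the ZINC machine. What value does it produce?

Answer: 2

Execution trace:
0. ⟨C=((let x = (if0 7 then -3 else -4) in -4) + ((λw. ((λp. w) -1)) ((λu. 6) 6))); E=∅; A=∅; R=∅⟩
1. ⟨C=(let x = (if0 7 then -3 else -4) in -4); E=∅; A=∅; R=[addR]⟩
2. ⟨C=(if0 7 then -3 else -4); E=∅; A=∅; R=[let x :: addR]⟩
3. ⟨C=7; E=∅; A=∅; R=[if0 :: let x :: addR]⟩
4. ⟨C=-4; E=∅; A=∅; R=[let x :: addR]⟩
5. ⟨C=-4; E={x↦-4}; A=∅; R=[addR]⟩
6. ⟨C=((λw. ((λp. w) -1)) ((λu. 6) 6)); E=∅; A=∅; R=[addL(-4)]⟩
7. ⟨C=((λu. 6) 6); E=∅; A=∅; R=[app :: addL(-4)]⟩
8. ⟨C=6; E=∅; A=∅; R=[app :: app :: addL(-4)]⟩
9. ⟨C=(λu. 6); E=∅; A=[6]; R=[app :: addL(-4)]⟩
10. ⟨C=6; E={u↦6}; A=∅; R=[app :: addL(-4)]⟩
11. ⟨C=(λw. ((λp. w) -1)); E=∅; A=[6]; R=[addL(-4)]⟩
12. ⟨C=((λp. w) -1); E={w↦6}; A=∅; R=[addL(-4)]⟩
13. ⟨C=-1; E={w↦6}; A=∅; R=[app :: addL(-4)]⟩
14. ⟨C=(λp. w); E={w↦6}; A=[-1]; R=[addL(-4)]⟩
15. ⟨C=w; E={p↦-1, w↦6}; A=∅; R=[addL(-4)]⟩
→ final value 2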